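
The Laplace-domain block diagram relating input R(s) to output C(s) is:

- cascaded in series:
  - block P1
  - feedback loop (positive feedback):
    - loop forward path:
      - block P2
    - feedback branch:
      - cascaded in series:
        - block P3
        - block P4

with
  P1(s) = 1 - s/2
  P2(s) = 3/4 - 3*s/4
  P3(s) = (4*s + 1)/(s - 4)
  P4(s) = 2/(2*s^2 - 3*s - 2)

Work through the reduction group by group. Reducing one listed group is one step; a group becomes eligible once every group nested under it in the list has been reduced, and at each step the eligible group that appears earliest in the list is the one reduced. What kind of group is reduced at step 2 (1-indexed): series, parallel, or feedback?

Answer: feedback

Working:
Step 1 - multiply P3, P4 (series)
Step 2 - apply the feedback formula to P2, (P3*P4)
Step 3 - reduce the series chain P1, [P2/(1-P2*(P3*P4))]
Step 2 collapses a feedback group.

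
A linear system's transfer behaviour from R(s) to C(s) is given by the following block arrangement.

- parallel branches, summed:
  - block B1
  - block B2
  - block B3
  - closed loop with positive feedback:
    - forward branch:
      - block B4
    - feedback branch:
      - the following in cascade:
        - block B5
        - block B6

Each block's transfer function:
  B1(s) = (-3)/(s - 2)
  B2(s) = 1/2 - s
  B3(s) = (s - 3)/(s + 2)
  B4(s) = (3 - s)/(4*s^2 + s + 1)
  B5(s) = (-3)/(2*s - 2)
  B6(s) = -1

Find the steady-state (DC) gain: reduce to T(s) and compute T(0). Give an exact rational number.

First reduce the diagram to T(s).

Step 1. series reduction of B5, B6; result 3/(2*s - 2)
Step 2. reduce the feedback loop with forward B4 and return (B5*B6); result (-2*s^2 + 8*s - 6)/(8*s^3 - 6*s^2 + 3*s - 11)
Step 3. add B1, B2, B3, [B4/(1-B4*(B5*B6))] (parallel); result (-16*s^6 + 36*s^5 - 92*s^4 + 63*s^3 - 29*s^2 + 12*s + 92)/(16*s^5 - 12*s^4 - 58*s^3 + 26*s^2 - 24*s + 88)
Step 3 gives the overall T(s). Then T(0) = 92/88 = 23/22.

Answer: 23/22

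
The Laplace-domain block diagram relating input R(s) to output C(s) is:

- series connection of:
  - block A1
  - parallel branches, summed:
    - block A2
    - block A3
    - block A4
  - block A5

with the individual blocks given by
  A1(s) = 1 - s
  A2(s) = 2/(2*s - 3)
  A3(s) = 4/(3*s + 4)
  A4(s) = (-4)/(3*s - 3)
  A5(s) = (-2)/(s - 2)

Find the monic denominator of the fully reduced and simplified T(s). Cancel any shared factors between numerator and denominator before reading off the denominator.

Answer: s^3 - 13*s^2/6 - 5*s/3 + 4

Working:
1. sum the parallel branches A2, A3, A4: (18*s^2 - 50*s + 60)/(18*s^3 - 21*s^2 - 33*s + 36)
2. reduce the series chain A1, (A2+A3+A4), A5: (36*s^2 - 100*s + 120)/(18*s^3 - 39*s^2 - 30*s + 72)
T(s) is the step-2 result (common factors already cancelled). Leading coefficient of the denominator: 18. Divide through by 18 for the monic polynomial.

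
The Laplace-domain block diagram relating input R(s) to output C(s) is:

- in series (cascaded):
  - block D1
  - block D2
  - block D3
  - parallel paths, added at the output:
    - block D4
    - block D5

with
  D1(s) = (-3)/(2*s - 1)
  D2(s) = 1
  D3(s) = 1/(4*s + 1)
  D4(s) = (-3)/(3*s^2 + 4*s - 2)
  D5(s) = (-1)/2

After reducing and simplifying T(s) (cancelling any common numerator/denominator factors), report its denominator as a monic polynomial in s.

The answer is s^4 + 13*s^3/12 - 9*s^2/8 + 1/12.

Reasoning:
Step 1. sum the parallel branches D4, D5; result (-3*s^2 - 4*s - 4)/(6*s^2 + 8*s - 4)
Step 2. reduce the series chain D1, D2, D3, (D4+D5); result (9*s^2 + 12*s + 12)/(48*s^4 + 52*s^3 - 54*s^2 + 4)
The result of step 2 is T(s) in lowest terms. Its denominator has leading coefficient 48; dividing the denominator through by 48 makes it monic.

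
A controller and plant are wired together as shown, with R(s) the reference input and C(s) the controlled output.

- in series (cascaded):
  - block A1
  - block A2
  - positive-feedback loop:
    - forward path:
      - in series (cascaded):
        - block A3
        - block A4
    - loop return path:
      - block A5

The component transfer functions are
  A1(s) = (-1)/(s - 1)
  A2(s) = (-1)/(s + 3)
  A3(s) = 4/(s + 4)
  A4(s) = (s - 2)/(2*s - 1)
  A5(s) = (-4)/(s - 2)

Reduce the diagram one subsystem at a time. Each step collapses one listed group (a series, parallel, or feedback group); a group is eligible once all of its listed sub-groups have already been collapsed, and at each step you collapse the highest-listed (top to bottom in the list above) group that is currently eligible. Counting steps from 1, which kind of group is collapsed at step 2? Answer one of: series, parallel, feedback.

Step 1. combine A3, A4 in series
Step 2. reduce the feedback loop with forward (A3*A4) and return A5
Step 3. series reduction of A1, A2, [(A3*A4)/(1-(A3*A4)*A5)]
Step 2: feedback.

Therefore the answer is feedback.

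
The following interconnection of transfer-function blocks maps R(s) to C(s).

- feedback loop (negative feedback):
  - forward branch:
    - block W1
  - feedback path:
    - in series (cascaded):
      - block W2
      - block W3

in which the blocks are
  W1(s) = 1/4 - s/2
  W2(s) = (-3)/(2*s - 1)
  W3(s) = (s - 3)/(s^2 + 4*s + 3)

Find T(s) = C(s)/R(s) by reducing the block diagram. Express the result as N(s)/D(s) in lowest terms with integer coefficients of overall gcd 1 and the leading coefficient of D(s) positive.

The answer is (-2*s^3 - 7*s^2 - 2*s + 3)/(4*s^2 + 19*s + 3).

Reasoning:
[1] cascade W2, W3: (9 - 3*s)/(2*s^3 + 7*s^2 + 2*s - 3)
[2] apply the feedback formula to W1, (W2*W3), which is the overall transfer function T(s) = C(s)/R(s) in lowest terms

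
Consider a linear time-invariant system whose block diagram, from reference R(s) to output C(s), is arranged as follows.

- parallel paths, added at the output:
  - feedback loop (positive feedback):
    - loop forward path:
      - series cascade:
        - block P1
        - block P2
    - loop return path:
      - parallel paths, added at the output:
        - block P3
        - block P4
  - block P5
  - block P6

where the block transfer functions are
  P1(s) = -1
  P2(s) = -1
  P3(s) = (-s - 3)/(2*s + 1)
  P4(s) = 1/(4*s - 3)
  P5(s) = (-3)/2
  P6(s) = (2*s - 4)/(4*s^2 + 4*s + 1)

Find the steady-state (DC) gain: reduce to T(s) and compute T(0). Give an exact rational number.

Step 1. reduce the series chain P1, P2 = 1
Step 2. combine P3, P4 in parallel = (-4*s^2 - 7*s + 10)/(8*s^2 - 2*s - 3)
Step 3. feedback reduction of (P1*P2), (P3+P4) = (8*s^2 - 2*s - 3)/(12*s^2 + 5*s - 13)
Step 4. reduce the parallel group [(P1*P2)/(1-(P1*P2)*(P3+P4))], P5, P6 = (-80*s^4 - 108*s^3 - 40*s^2 + 21*s + 137)/(96*s^4 + 136*s^3 - 40*s^2 - 94*s - 26)
DC gain: substitute s = 0 into T(s) from step 4: T(0) = 137/(-26) = -137/26.

Answer: -137/26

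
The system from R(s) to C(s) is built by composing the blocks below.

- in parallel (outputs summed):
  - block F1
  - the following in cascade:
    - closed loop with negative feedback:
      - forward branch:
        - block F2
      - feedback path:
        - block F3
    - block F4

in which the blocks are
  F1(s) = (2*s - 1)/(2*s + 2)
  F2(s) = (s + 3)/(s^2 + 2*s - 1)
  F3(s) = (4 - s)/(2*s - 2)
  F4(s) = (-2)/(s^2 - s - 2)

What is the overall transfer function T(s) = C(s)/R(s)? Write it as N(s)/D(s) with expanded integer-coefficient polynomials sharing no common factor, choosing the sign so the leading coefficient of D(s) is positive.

Step 1: feedback reduction of F2, F3 -> (2*s^2 + 4*s - 6)/(2*s^3 + s^2 - 5*s + 14)
Step 2: combine [F2/(1+F2*F3)], F4 in series -> (-4*s^2 - 8*s + 12)/(2*s^5 - s^4 - 10*s^3 + 17*s^2 - 4*s - 28)
Step 3: combine F1, ([F2/(1+F2*F3)]*F4) in parallel, which is the overall transfer function T(s) = C(s)/R(s) in lowest terms

Answer: (4*s^5 - 8*s^4 - 11*s^3 + 47*s^2 - 96*s + 52)/(4*s^5 - 2*s^4 - 20*s^3 + 34*s^2 - 8*s - 56)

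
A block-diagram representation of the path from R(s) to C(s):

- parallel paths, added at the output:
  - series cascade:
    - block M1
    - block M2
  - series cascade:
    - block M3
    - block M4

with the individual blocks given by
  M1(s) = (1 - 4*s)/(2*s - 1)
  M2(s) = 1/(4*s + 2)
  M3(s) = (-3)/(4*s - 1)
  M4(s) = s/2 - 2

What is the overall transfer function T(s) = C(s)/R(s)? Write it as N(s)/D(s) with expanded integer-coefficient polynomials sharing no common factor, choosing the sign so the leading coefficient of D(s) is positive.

First reduce the diagram to T(s).

(1) cascade M1, M2; result (1 - 4*s)/(8*s^2 - 2)
(2) series reduction of M3, M4; result (12 - 3*s)/(8*s - 2)
(3) parallel reduction of (M1*M2), (M3*M4), which is the overall transfer function T(s) = C(s)/R(s) in lowest terms

Answer: (-12*s^3 + 32*s^2 + 11*s - 13)/(32*s^3 - 8*s^2 - 8*s + 2)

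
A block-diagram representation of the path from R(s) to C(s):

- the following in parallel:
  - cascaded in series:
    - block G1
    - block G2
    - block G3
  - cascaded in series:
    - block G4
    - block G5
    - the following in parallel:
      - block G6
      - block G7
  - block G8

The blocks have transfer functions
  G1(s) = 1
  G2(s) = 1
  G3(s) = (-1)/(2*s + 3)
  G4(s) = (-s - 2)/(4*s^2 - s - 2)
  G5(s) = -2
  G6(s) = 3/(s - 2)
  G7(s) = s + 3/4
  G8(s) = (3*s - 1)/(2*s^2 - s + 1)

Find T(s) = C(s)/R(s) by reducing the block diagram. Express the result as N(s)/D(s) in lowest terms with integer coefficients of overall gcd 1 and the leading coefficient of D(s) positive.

[1] combine G1, G2, G3 in series: (-1)/(2*s + 3)
[2] combine G6, G7 in parallel: (4*s^2 - 5*s + 6)/(4*s - 8)
[3] multiply G4, G5, (G6+G7) (series): (4*s^3 + 3*s^2 - 4*s + 12)/(8*s^3 - 18*s^2 + 8)
[4] reduce the parallel group (G1*G2*G3), (G4*G5*(G6+G7)), G8, which is the overall transfer function T(s) = C(s)/R(s) in lowest terms

Answer: (16*s^6 + 60*s^5 - 16*s^4 - 135*s^3 + 165*s^2 + 40*s + 4)/(32*s^6 - 40*s^5 - 80*s^4 + 74*s^3 - 22*s^2 - 8*s + 24)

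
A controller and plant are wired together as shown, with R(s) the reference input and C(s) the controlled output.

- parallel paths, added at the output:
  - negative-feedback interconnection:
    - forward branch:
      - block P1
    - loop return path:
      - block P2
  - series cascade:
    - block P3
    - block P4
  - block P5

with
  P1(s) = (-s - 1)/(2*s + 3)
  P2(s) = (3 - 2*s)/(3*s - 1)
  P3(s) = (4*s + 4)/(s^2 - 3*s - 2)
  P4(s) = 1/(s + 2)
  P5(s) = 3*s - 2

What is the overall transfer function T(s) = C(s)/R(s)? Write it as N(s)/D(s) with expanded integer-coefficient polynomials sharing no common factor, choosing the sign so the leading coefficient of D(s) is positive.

The answer is (24*s^6 - 25*s^5 - 223*s^4 - 11*s^3 + 303*s^2 + 24*s - 76)/(8*s^5 - 2*s^4 - 76*s^3 - 74*s^2 + 24*s + 24).

Reasoning:
1. reduce the feedback loop with forward P1 and return P2 -> (-3*s^2 - 2*s + 1)/(8*s^2 + 6*s - 6)
2. cascade P3, P4 -> (4*s + 4)/(s^3 - s^2 - 8*s - 4)
3. add [P1/(1+P1*P2)], (P3*P4), P5 (parallel) - this is the overall T(s), already in the required normalized form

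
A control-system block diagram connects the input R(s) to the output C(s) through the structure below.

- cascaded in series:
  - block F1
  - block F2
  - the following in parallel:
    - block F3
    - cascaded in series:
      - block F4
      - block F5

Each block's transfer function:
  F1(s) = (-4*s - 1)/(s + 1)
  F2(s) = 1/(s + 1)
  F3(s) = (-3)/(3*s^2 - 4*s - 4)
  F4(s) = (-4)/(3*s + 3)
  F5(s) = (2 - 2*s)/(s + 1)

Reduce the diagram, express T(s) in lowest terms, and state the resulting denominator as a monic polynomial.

Reducing step by step:

1. combine F4, F5 in series -> (8*s - 8)/(3*s^2 + 6*s + 3)
2. parallel reduction of F3, (F4*F5) -> (24*s^3 - 65*s^2 - 18*s + 23)/(9*s^4 + 6*s^3 - 27*s^2 - 36*s - 12)
3. cascade F1, F2, (F3+(F4*F5)) -> (-96*s^4 + 236*s^3 + 137*s^2 - 74*s - 23)/(9*s^6 + 24*s^5 - 6*s^4 - 84*s^3 - 111*s^2 - 60*s - 12)
No further cancellation is possible in the step-3 result, so that is T(s). Its denominator becomes monic after dividing by the leading coefficient 9.

Answer: s^6 + 8*s^5/3 - 2*s^4/3 - 28*s^3/3 - 37*s^2/3 - 20*s/3 - 4/3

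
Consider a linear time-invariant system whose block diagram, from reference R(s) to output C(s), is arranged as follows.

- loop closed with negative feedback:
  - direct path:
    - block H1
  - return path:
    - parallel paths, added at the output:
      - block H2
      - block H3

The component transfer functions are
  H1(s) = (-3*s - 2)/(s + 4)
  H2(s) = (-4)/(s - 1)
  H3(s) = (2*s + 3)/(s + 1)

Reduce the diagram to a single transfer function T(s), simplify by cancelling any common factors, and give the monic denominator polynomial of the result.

The answer is s^3 - 9*s^2/5 - 26*s/5 - 2.

Reasoning:
(1) parallel reduction of H2, H3; result (2*s^2 - 3*s - 7)/(s^2 - 1)
(2) apply the feedback formula to H1, (H2+H3); result (3*s^3 + 2*s^2 - 3*s - 2)/(5*s^3 - 9*s^2 - 26*s - 10)
The result of step 2 is T(s) in lowest terms. Its denominator has leading coefficient 5; dividing the denominator through by 5 makes it monic.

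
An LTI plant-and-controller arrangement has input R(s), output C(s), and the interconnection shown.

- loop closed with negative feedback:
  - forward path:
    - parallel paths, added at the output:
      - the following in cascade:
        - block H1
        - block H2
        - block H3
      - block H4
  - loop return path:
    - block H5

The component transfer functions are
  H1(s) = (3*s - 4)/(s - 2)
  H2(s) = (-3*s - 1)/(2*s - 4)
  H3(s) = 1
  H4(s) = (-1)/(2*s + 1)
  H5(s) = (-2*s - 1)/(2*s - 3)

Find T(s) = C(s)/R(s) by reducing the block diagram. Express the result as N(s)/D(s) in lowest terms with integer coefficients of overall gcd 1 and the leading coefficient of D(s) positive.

Reducing step by step:

Step 1. cascade H1, H2, H3; result (-9*s^2 + 9*s + 4)/(2*s^2 - 8*s + 8)
Step 2. reduce the parallel group (H1*H2*H3), H4; result (-18*s^3 + 7*s^2 + 25*s - 4)/(4*s^3 - 14*s^2 + 8*s + 8)
Step 3. collapse the loop (((H1*H2*H3)+H4) forward, H5 return): this yields T(s), and no further normalization is needed

Answer: (-36*s^4 + 68*s^3 + 29*s^2 - 83*s + 12)/(44*s^4 - 36*s^3 + s^2 - 25*s - 20)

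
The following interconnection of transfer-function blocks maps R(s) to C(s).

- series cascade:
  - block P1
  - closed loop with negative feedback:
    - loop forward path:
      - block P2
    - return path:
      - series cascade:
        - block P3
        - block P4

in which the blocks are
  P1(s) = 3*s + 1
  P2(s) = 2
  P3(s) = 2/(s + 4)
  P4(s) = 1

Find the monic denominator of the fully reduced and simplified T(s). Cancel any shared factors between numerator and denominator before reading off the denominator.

1. series reduction of P3, P4, giving 2/(s + 4)
2. apply the feedback formula to P2, (P3*P4), giving (2*s + 8)/(s + 8)
3. cascade P1, [P2/(1+P2*(P3*P4))], giving (6*s^2 + 26*s + 8)/(s + 8)
That last expression is T(s), already simplified, and its denominator is already monic.

Final answer: s + 8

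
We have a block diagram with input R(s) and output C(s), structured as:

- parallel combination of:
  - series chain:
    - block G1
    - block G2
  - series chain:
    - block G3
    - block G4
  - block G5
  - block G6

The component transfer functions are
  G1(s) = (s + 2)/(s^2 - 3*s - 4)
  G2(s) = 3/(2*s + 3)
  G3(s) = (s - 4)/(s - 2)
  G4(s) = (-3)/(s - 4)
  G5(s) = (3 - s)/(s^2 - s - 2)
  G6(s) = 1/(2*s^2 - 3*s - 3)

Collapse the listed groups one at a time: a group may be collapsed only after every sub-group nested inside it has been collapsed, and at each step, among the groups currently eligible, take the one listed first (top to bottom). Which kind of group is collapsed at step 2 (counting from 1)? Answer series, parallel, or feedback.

(1) multiply G1, G2 (series)
(2) series reduction of G3, G4
(3) combine (G1*G2), (G3*G4), G5, G6 in parallel
Step 2: series.

Therefore the answer is series.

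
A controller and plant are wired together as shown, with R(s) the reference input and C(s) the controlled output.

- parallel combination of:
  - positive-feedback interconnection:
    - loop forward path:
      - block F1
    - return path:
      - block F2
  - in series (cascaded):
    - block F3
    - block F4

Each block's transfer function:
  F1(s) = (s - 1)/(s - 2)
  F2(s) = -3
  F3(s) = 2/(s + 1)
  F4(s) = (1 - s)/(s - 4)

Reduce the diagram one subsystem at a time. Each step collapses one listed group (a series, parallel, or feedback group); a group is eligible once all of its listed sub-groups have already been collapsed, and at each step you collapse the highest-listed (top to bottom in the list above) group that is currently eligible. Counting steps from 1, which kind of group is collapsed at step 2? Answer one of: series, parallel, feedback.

Answer: series

Working:
(1) collapse the loop (F1 forward, F2 return)
(2) reduce the series chain F3, F4
(3) sum the parallel branches [F1/(1-F1*F2)], (F3*F4)
Step 2 collapses a series group.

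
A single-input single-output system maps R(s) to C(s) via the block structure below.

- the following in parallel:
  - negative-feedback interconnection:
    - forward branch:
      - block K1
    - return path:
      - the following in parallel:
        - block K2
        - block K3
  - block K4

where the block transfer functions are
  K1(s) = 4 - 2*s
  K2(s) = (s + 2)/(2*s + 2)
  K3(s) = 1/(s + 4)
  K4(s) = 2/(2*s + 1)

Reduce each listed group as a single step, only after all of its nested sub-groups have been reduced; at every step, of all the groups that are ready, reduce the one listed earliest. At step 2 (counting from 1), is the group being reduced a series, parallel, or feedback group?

(1) combine K2, K3 in parallel
(2) close the feedback loop around K1, (K2+K3)
(3) add [K1/(1+K1*(K2+K3))], K4 (parallel)
Step 2 collapses a feedback group.

Therefore the answer is feedback.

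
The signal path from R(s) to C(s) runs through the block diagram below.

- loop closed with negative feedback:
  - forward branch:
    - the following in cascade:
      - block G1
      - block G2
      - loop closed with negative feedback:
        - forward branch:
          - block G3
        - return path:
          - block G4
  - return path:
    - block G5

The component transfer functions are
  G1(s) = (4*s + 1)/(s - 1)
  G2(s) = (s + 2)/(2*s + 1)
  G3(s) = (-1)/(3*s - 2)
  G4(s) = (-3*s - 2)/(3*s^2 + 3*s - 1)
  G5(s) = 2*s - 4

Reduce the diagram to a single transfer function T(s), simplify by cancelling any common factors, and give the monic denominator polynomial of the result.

First reduce the diagram to T(s).

1. reduce the feedback loop with forward G3 and return G4, giving (-3*s^2 - 3*s + 1)/(9*s^3 + 3*s^2 - 6*s + 4)
2. series reduction of G1, G2, [G3/(1+G3*G4)], giving (-12*s^4 - 39*s^3 - 29*s^2 + 3*s + 2)/(18*s^5 - 3*s^4 - 24*s^3 + 11*s^2 + 2*s - 4)
3. close the feedback loop around (G1*G2*[G3/(1+G3*G4)]), G5, giving (12*s^4 + 39*s^3 + 29*s^2 - 3*s - 2)/(6*s^5 + 33*s^4 - 74*s^3 - 133*s^2 + 6*s + 12)
Step 3 gives the fully reduced T(s), with no common factor left to cancel. The denominator's leading coefficient is 6, so divide each of its coefficients by 6 to get the monic form.

Answer: s^5 + 11*s^4/2 - 37*s^3/3 - 133*s^2/6 + s + 2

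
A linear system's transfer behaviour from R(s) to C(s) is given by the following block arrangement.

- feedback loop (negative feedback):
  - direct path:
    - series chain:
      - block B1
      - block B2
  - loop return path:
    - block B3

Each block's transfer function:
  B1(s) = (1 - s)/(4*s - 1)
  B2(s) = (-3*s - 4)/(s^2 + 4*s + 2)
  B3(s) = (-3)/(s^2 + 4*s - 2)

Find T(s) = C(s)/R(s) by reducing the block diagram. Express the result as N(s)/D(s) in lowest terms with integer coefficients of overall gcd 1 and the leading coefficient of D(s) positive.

(1) reduce the series chain B1, B2 gives (3*s^2 + s - 4)/(4*s^3 + 15*s^2 + 4*s - 2)
(2) feedback reduction of (B1*B2), B3; the result is T(s) itself (integer coefficients, no common factor, positive leading denominator coefficient)

Final answer: (3*s^4 + 13*s^3 - 6*s^2 - 18*s + 8)/(4*s^5 + 31*s^4 + 56*s^3 - 25*s^2 - 19*s + 16)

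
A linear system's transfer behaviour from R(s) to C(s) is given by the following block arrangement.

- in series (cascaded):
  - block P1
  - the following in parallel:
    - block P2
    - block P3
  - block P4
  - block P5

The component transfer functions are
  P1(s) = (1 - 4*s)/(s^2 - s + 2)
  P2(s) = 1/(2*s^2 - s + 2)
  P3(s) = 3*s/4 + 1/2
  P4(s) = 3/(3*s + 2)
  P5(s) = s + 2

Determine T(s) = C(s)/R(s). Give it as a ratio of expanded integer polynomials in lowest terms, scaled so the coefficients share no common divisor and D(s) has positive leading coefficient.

The answer is (-72*s^5 - 138*s^4 - 33*s^3 - 174*s^2 - 144*s + 48)/(24*s^5 - 20*s^4 + 60*s^3 + 8*s^2 + 16*s + 32).

Reasoning:
Step 1: add P2, P3 (parallel): (6*s^3 + s^2 + 4*s + 8)/(8*s^2 - 4*s + 8)
Step 2: series reduction of P1, (P2+P3), P4, P5: this yields T(s), and no further normalization is needed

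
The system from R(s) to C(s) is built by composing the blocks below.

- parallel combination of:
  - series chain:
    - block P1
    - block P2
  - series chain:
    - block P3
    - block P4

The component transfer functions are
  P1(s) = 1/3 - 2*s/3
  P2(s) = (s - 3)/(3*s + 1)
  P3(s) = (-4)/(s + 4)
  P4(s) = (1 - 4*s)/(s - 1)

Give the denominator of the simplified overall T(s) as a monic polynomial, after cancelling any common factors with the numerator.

Answer: s^3 + 10*s^2/3 - 3*s - 4/3

Working:
1. cascade P1, P2: (-2*s^2 + 7*s - 3)/(9*s + 3)
2. combine P3, P4 in series: (16*s - 4)/(s^2 + 3*s - 4)
3. add (P1*P2), (P3*P4) (parallel): (-2*s^4 + s^3 + 170*s^2 - 25*s)/(9*s^3 + 30*s^2 - 27*s - 12)
T(s) is the step-3 result (common factors already cancelled). Leading coefficient of the denominator: 9. Divide through by 9 for the monic polynomial.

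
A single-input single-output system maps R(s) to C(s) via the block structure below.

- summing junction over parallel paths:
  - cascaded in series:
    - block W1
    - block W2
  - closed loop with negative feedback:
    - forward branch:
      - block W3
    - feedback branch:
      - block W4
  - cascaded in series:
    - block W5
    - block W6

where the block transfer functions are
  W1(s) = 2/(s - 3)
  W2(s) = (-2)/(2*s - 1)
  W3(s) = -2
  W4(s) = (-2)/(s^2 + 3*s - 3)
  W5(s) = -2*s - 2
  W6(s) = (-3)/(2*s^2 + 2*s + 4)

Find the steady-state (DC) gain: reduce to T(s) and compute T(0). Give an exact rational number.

1. reduce the series chain W1, W2; result (-4)/(2*s^2 - 7*s + 3)
2. reduce the feedback loop with forward W3 and return W4; result (-2*s^2 - 6*s + 6)/(s^2 + 3*s + 1)
3. combine W5, W6 in series; result (3*s + 3)/(s^2 + s + 2)
4. reduce the parallel group (W1*W2), [W3/(1+W3*W4)], (W5*W6); result (-4*s^6 + 4*s^5 + 41*s^4 - 75*s^3 - 12*s^2 - 115*s + 37)/(2*s^6 + s^5 - 13*s^4 - 16*s^3 - 27*s^2 + 7*s + 6)
That last expression is T(s); at s = 0 only the constant terms survive, so T(0) = 37/6.

Hence the answer: 37/6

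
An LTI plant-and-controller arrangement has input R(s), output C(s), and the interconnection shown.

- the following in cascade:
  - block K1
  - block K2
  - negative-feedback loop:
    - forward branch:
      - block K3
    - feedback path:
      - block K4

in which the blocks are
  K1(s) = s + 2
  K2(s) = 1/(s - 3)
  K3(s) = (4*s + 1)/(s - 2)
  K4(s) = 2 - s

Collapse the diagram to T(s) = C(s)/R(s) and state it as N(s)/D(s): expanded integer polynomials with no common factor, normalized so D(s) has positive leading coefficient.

Step 1. collapse the loop (K3 forward, K4 return) = (-4*s - 1)/(4*s^2 - 8*s)
Step 2. reduce the series chain K1, K2, [K3/(1+K3*K4)]; the result is T(s) itself (integer coefficients, no common factor, positive leading denominator coefficient)

Therefore the answer is (-4*s^2 - 9*s - 2)/(4*s^3 - 20*s^2 + 24*s).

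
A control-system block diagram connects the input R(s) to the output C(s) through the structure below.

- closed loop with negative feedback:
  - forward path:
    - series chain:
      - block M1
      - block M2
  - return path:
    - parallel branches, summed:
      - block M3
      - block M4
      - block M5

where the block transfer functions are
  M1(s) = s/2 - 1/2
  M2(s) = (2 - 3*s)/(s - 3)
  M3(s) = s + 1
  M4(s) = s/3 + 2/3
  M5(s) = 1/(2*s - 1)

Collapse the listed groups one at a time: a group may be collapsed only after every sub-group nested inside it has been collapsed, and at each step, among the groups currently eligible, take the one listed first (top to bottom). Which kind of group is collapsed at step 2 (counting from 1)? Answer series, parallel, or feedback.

The answer is parallel.

Reasoning:
Step 1. combine M1, M2 in series
Step 2. combine M3, M4, M5 in parallel
Step 3. collapse the loop ((M1*M2) forward, (M3+M4+M5) return)
Step 2: parallel.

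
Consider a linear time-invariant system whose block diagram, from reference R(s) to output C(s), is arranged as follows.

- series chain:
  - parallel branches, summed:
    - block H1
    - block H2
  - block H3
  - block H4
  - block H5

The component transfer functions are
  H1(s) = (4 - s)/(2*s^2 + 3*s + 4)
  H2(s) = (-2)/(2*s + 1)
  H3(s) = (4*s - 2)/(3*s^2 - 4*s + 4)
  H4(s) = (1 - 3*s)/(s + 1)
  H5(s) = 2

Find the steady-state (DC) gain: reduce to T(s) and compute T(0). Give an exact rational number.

Step 1. reduce the parallel group H1, H2 gives (-6*s^2 + s - 4)/(4*s^3 + 8*s^2 + 11*s + 4)
Step 2. cascade (H1+H2), H3, H4, H5 gives (144*s^4 - 144*s^3 + 140*s^2 - 84*s + 16)/(12*s^6 + 20*s^5 + 25*s^4 + 17*s^3 + 28*s^2 + 44*s + 16)
The step-2 result is T(s). Setting s = 0: T(0) = 16/16 = 1.

Hence the answer: 1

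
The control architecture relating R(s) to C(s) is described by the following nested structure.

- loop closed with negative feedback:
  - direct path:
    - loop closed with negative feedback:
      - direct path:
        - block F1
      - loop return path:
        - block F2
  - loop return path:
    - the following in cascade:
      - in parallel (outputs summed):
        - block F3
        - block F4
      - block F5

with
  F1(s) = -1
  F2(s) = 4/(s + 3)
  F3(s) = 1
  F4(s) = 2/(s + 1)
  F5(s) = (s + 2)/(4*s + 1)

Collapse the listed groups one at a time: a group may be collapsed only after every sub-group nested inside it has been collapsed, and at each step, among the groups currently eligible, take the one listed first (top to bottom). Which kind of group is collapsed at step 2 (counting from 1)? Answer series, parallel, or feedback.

Step 1. feedback reduction of F1, F2
Step 2. combine F3, F4 in parallel
Step 3. series reduction of (F3+F4), F5
Step 4. close the feedback loop around [F1/(1+F1*F2)], ((F3+F4)*F5)
Step 2: parallel.

Final answer: parallel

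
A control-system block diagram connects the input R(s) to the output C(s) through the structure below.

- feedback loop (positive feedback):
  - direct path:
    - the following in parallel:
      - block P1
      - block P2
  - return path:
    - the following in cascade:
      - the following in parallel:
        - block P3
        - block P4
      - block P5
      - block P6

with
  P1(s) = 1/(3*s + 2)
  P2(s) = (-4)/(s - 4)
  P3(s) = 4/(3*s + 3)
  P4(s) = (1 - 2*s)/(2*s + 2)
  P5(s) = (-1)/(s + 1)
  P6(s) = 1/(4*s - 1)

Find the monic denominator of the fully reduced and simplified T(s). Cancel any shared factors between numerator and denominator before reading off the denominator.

Step 1. combine P1, P2 in parallel; result (-11*s - 12)/(3*s^2 - 10*s - 8)
Step 2. reduce the parallel group P3, P4; result (11 - 6*s)/(6*s + 6)
Step 3. reduce the series chain (P3+P4), P5, P6; result (6*s - 11)/(24*s^3 + 42*s^2 + 12*s - 6)
Step 4. collapse the loop ((P1+P2) forward, ((P3+P4)*P5*P6) return); result (-264*s^4 - 750*s^3 - 636*s^2 - 78*s + 72)/(72*s^5 - 114*s^4 - 576*s^3 - 408*s^2 - 85*s - 84)
T(s) is the step-4 result (common factors already cancelled). Leading coefficient of the denominator: 72. Divide through by 72 for the monic polynomial.

Therefore the answer is s^5 - 19*s^4/12 - 8*s^3 - 17*s^2/3 - 85*s/72 - 7/6.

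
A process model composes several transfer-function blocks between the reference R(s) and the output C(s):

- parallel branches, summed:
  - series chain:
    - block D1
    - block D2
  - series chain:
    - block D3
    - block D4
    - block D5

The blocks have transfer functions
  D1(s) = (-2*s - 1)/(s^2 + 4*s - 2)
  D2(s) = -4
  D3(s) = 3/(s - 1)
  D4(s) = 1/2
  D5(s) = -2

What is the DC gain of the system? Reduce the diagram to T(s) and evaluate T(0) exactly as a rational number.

Answer: 1

Working:
Step 1: series reduction of D1, D2 = (8*s + 4)/(s^2 + 4*s - 2)
Step 2: reduce the series chain D3, D4, D5 = (-3)/(s - 1)
Step 3: parallel reduction of (D1*D2), (D3*D4*D5) = (5*s^2 - 16*s + 2)/(s^3 + 3*s^2 - 6*s + 2)
DC gain: substitute s = 0 into T(s) from step 3: T(0) = 2/2 = 1.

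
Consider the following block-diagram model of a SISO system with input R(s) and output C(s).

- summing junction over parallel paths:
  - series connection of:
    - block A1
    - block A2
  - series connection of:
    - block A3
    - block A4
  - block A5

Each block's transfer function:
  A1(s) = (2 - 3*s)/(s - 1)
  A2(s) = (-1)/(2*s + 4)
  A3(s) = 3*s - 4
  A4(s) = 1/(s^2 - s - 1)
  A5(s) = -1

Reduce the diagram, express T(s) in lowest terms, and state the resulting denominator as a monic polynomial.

[1] combine A1, A2 in series, giving (3*s - 2)/(2*s^2 + 2*s - 4)
[2] series reduction of A3, A4, giving (3*s - 4)/(s^2 - s - 1)
[3] parallel reduction of (A1*A2), (A3*A4), A5, giving (-2*s^4 + 9*s^3 + s^2 - 23*s + 14)/(2*s^4 - 8*s^2 + 2*s + 4)
That last expression is T(s), already simplified. Scaling its denominator by 1/2 (the reciprocal of the leading coefficient) yields the monic denominator.

Hence the answer: s^4 - 4*s^2 + s + 2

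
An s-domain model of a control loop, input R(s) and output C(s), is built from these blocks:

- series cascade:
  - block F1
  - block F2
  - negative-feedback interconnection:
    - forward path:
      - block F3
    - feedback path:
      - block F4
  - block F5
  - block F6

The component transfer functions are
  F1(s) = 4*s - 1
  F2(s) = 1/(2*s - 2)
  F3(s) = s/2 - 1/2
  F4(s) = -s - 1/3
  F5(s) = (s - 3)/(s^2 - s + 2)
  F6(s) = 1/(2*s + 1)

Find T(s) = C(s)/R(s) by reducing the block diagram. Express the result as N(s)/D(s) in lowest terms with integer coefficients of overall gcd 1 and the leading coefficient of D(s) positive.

Reducing step by step:

Step 1 - collapse the loop (F3 forward, F4 return); result (3 - 3*s)/(3*s^2 - 2*s - 7)
Step 2 - series reduction of F1, F2, [F3/(1+F3*F4)], F5, F6, which is the overall transfer function T(s) = C(s)/R(s) in lowest terms

Answer: (-12*s^2 + 39*s - 9)/(12*s^5 - 14*s^4 - 6*s^3 + 14*s^2 - 50*s - 28)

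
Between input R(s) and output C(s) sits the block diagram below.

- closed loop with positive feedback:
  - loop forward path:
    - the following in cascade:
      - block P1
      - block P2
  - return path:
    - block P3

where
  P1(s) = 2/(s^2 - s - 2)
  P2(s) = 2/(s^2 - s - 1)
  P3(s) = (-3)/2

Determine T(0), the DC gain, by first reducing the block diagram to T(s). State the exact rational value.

Step 1: multiply P1, P2 (series) -> 4/(s^4 - 2*s^3 - 2*s^2 + 3*s + 2)
Step 2: feedback reduction of (P1*P2), P3 -> 4/(s^4 - 2*s^3 - 2*s^2 + 3*s + 8)
DC gain: substitute s = 0 into T(s) from step 2: T(0) = 4/8 = 1/2.

Final answer: 1/2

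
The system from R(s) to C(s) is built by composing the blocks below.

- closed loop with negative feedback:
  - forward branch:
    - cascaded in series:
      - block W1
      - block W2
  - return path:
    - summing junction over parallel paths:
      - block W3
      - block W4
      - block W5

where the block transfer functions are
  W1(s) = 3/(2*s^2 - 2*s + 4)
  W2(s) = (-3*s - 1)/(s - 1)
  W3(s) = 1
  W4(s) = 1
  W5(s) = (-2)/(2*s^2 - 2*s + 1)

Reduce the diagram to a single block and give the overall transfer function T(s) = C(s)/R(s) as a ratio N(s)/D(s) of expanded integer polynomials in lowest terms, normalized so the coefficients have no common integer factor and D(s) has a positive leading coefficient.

Step 1: reduce the series chain W1, W2 gives (-9*s - 3)/(2*s^3 - 4*s^2 + 6*s - 4)
Step 2: reduce the parallel group W3, W4, W5 gives (4*s^2 - 4*s)/(2*s^2 - 2*s + 1)
Step 3: reduce the feedback loop with forward (W1*W2) and return (W3+W4+W5), which is the overall transfer function T(s) = C(s)/R(s) in lowest terms

Therefore the answer is (-18*s^3 + 12*s^2 - 3*s - 3)/(4*s^5 - 12*s^4 - 14*s^3 + 26*s - 4).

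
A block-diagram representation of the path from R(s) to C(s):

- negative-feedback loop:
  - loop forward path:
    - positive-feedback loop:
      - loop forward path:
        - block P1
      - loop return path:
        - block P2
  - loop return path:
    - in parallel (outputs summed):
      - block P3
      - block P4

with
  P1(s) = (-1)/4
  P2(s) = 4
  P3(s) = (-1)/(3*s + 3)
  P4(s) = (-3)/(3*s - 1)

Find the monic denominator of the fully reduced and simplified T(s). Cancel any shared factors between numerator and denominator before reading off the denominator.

Answer: s^2 + 5*s/6 - 2/9

Working:
1. close the feedback loop around P1, P2 = (-1)/8
2. add P3, P4 (parallel) = (-12*s - 8)/(9*s^2 + 6*s - 3)
3. apply the feedback formula to [P1/(1-P1*P2)], (P3+P4) = (-9*s^2 - 6*s + 3)/(72*s^2 + 60*s - 16)
T(s) is the step-3 result (common factors already cancelled). Leading coefficient of the denominator: 72. Divide through by 72 for the monic polynomial.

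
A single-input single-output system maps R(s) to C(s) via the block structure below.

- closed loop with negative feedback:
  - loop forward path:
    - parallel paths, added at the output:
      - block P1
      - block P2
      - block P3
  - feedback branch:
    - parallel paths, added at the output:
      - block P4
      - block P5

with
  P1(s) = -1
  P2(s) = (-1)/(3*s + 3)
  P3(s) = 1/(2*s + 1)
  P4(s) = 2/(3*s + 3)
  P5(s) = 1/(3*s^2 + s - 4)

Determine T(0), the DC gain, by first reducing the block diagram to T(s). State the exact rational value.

The answer is -12/31.

Reasoning:
Step 1 - combine P1, P2, P3 in parallel; result (-6*s^2 - 8*s - 1)/(6*s^2 + 9*s + 3)
Step 2 - combine P4, P5 in parallel; result (6*s^2 + 5*s - 5)/(9*s^3 + 12*s^2 - 9*s - 12)
Step 3 - close the feedback loop around (P1+P2+P3), (P4+P5); result (-54*s^5 - 144*s^4 - 51*s^3 + 132*s^2 + 105*s + 12)/(54*s^5 + 117*s^4 + 3*s^3 - 133*s^2 - 100*s - 31)
Evaluating the step-3 result (the overall T(s)) at s = 0 gives T(0) = 12/(-31) = -12/31.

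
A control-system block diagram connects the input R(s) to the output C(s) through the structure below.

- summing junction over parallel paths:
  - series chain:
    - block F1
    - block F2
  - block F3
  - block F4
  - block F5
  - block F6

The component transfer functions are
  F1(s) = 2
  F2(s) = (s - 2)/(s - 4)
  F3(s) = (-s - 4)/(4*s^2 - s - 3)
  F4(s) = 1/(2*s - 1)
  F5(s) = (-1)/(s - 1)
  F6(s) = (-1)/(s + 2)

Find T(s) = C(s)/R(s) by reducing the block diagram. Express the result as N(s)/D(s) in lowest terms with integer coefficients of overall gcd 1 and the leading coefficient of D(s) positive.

(1) cascade F1, F2 gives (2*s - 4)/(s - 4)
(2) parallel reduction of (F1*F2), F3, F4, F5, F6 - this is the overall T(s), already in the required normalized form

Hence the answer: (16*s^5 - 26*s^4 - 34*s^3 + 107*s^2 + 89*s - 44)/(8*s^5 - 22*s^4 - 57*s^3 + 61*s^2 + 34*s - 24)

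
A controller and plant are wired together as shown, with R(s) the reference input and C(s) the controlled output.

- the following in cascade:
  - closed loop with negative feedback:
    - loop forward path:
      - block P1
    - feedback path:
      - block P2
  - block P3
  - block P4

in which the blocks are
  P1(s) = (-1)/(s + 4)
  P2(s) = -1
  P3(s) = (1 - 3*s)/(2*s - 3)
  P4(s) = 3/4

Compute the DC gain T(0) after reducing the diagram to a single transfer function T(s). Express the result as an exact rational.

[1] apply the feedback formula to P1, P2 gives (-1)/(s + 5)
[2] cascade [P1/(1+P1*P2)], P3, P4 gives (9*s - 3)/(8*s^2 + 28*s - 60)
The step-2 result is T(s). Setting s = 0: T(0) = -3/(-60) = 1/20.

Therefore the answer is 1/20.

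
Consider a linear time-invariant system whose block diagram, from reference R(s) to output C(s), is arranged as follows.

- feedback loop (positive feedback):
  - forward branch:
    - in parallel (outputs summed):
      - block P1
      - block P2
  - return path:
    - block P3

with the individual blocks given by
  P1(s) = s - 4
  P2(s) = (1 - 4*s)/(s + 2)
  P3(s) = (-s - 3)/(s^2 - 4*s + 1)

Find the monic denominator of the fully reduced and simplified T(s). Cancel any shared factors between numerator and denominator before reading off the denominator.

1. sum the parallel branches P1, P2 = (s^2 - 6*s - 7)/(s + 2)
2. reduce the feedback loop with forward (P1+P2) and return P3 = (s^4 - 10*s^3 + 18*s^2 + 22*s - 7)/(2*s^3 - 5*s^2 - 32*s - 19)
Step 2 gives the fully reduced T(s), with no common factor left to cancel. The denominator's leading coefficient is 2, so divide each of its coefficients by 2 to get the monic form.

Hence the answer: s^3 - 5*s^2/2 - 16*s - 19/2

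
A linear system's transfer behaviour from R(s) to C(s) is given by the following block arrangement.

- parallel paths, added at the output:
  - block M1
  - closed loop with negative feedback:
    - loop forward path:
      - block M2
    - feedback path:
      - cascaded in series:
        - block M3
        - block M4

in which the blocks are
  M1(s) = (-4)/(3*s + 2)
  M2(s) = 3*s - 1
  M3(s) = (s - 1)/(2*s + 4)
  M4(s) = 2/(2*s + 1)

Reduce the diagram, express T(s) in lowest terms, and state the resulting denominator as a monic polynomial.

1. cascade M3, M4; result (s - 1)/(2*s^2 + 5*s + 2)
2. collapse the loop (M2 forward, (M3*M4) return); result (6*s^3 + 13*s^2 + s - 2)/(5*s^2 + s + 3)
3. add M1, [M2/(1+M2*(M3*M4))] (parallel); result (18*s^4 + 51*s^3 + 9*s^2 - 8*s - 16)/(15*s^3 + 13*s^2 + 11*s + 6)
T(s) is the step-3 result (common factors already cancelled). Leading coefficient of the denominator: 15. Divide through by 15 for the monic polynomial.

Hence the answer: s^3 + 13*s^2/15 + 11*s/15 + 2/5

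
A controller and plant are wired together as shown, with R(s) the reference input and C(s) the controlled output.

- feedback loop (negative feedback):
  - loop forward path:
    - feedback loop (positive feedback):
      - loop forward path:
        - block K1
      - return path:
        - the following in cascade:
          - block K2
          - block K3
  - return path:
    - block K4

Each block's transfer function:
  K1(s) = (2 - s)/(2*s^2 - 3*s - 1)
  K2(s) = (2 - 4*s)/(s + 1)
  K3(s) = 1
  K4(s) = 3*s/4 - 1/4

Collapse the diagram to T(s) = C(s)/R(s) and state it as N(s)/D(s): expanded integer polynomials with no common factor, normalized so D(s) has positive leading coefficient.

Answer: (-4*s^2 + 4*s + 8)/(5*s^3 - 16*s^2 + 29*s - 22)

Working:
Step 1: reduce the series chain K2, K3; result (2 - 4*s)/(s + 1)
Step 2: apply the feedback formula to K1, (K2*K3); result (-s^2 + s + 2)/(2*s^3 - 5*s^2 + 6*s - 5)
Step 3: reduce the feedback loop with forward [K1/(1-K1*(K2*K3))] and return K4, which is the overall transfer function T(s) = C(s)/R(s) in lowest terms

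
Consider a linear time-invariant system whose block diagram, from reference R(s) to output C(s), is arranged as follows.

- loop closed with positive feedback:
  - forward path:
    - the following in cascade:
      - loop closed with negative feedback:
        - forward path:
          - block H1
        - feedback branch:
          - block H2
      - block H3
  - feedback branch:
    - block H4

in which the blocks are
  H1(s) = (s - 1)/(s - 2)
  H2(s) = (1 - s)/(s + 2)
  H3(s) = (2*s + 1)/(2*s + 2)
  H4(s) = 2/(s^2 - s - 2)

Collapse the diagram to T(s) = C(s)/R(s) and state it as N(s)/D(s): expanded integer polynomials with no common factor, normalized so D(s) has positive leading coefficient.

Answer: (2*s^5 + s^4 - 10*s^3 - 5*s^2 + 8*s + 4)/(4*s^4 - 14*s^3 - 18*s^2 + 28*s + 24)

Working:
[1] feedback reduction of H1, H2; result (s^2 + s - 2)/(2*s - 5)
[2] cascade [H1/(1+H1*H2)], H3; result (2*s^3 + 3*s^2 - 3*s - 2)/(4*s^2 - 6*s - 10)
[3] collapse the loop (([H1/(1+H1*H2)]*H3) forward, H4 return): this yields T(s), and no further normalization is needed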